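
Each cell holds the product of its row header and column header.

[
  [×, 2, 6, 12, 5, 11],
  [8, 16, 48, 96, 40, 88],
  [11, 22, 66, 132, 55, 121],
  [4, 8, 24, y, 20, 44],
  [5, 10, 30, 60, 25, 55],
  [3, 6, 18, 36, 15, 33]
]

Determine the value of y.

4 × 12 = 48.

48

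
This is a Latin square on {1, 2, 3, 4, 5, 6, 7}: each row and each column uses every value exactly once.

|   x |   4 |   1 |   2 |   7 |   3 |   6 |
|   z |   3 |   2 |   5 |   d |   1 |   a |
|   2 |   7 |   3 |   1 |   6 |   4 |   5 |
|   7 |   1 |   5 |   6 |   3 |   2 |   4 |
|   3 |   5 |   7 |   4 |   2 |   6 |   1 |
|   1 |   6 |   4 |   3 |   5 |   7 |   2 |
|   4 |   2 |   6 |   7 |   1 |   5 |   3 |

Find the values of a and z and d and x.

a = 7, z = 6, d = 4, x = 5

At (row 2, col 7): column 7 already has {1, 2, 3, 4, 5, 6}, so the value is 7.
At (row 2, col 5): column 5 already has {1, 2, 3, 5, 6, 7}, so the value is 4.
Cell (2,1): row 2 already has {1, 2, 3, 4, 5, 7} → 6.
At (row 1, col 1): row 1 already has {1, 2, 3, 4, 6, 7}, so the value is 5.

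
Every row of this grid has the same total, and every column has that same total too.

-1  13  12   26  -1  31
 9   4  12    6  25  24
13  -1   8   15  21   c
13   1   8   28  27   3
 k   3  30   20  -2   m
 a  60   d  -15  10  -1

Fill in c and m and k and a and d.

c = 24, m = -1, k = 30, a = 16, d = 10

Rows 1 and 2 both sum to 80, so that's the common total.
Row 3 has 13 − 1 + 8 + 15 + 21 = 56; the blank must be 80 − 56 = 24.
Column 6 has 31 + 24 + 24 + 3 − 1 = 81; the blank must be 80 − 81 = -1.
Row 5 has 3 + 30 + 20 − 2 − 1 = 50; the blank must be 80 − 50 = 30.
Column 1 has -1 + 9 + 13 + 13 + 30 = 64; the blank must be 80 − 64 = 16.
Row 6 has 16 + 60 − 15 + 10 − 1 = 70; the blank must be 80 − 70 = 10.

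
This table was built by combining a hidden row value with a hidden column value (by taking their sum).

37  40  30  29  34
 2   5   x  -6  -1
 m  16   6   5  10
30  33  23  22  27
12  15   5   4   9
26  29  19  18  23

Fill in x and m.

x = -5, m = 13

The difference between any two rows is the same in every column — this is an addition table with the headers hidden.
Row 2 minus row 1 is -1 − 34 = -35, so its entry in column 3 is 30 + (-35) = -5.
Row 3 minus row 1 is 10 − 34 = -24, so its entry in column 1 is 37 + (-24) = 13.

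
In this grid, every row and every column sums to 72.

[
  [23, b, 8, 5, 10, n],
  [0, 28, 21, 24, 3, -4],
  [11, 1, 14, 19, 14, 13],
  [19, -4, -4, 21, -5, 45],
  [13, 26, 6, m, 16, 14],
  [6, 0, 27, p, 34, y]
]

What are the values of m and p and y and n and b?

m = -3, p = 6, y = -1, n = 5, b = 21

Column 2 has 28 + 1 − 4 + 26 + 0 = 51; the blank must be 72 − 51 = 21.
Row 5 has 13 + 26 + 6 + 16 + 14 = 75; the blank must be 72 − 75 = -3.
Row 1 has 23 + 21 + 8 + 5 + 10 = 67; the blank must be 72 − 67 = 5.
Column 6 has 5 − 4 + 13 + 45 + 14 = 73; the blank must be 72 − 73 = -1.
Row 6 has 6 + 0 + 27 + 34 − 1 = 66; the blank must be 72 − 66 = 6.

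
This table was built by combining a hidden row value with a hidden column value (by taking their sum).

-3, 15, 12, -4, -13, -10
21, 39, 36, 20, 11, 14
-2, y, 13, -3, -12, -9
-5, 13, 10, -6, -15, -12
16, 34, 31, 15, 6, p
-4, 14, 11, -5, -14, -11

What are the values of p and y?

The difference between any two rows is the same in every column — this is an addition table with the headers hidden.
Row 5 minus row 1 is 16 − (-3) = 19, so its entry in column 6 is -10 + 19 = 9.
Row 3 minus row 1 is -2 − (-3) = 1, so its entry in column 2 is 15 + 1 = 16.

p = 9, y = 16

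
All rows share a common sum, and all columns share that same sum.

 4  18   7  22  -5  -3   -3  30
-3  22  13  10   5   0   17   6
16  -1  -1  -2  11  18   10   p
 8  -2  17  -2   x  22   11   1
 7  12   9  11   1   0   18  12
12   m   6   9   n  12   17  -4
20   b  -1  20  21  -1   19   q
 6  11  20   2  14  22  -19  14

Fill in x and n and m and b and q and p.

x = 15, n = 8, m = 10, b = 0, q = -8, p = 19

Rows 1 and 2 both sum to 70, so that's the common total.
Row 4 has 8 − 2 + 17 − 2 + 22 + 11 + 1 = 55; the blank must be 70 − 55 = 15.
Row 3 has 16 − 1 − 1 − 2 + 11 + 18 + 10 = 51; the blank must be 70 − 51 = 19.
Column 5 has -5 + 5 + 11 + 15 + 1 + 21 + 14 = 62; the blank must be 70 − 62 = 8.
Row 6 has 12 + 6 + 9 + 8 + 12 + 17 − 4 = 60; the blank must be 70 − 60 = 10.
Column 2 has 18 + 22 − 1 − 2 + 12 + 10 + 11 = 70; the blank must be 70 − 70 = 0.
Row 7 has 20 + 0 − 1 + 20 + 21 − 1 + 19 = 78; the blank must be 70 − 78 = -8.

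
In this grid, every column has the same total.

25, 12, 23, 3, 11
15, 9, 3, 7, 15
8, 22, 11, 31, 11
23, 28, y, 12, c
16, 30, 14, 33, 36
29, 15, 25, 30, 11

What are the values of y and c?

Columns 1 and 2 both add up to 116, so every column sums to 116.
Column 3: 23 + 3 + 11 + 14 + 25 = 76, so the missing entry is 116 − 76 = 40.
Column 5: 11 + 15 + 11 + 36 + 11 = 84, so the missing entry is 116 − 84 = 32.

y = 40, c = 32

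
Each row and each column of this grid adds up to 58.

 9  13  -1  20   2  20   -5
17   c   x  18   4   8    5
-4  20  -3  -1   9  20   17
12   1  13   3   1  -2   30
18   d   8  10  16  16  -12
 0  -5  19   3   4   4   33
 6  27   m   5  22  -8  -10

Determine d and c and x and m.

Row 5 has 18 + 8 + 10 + 16 + 16 − 12 = 56; the blank must be 58 − 56 = 2.
Column 2 has 13 + 20 + 1 + 2 − 5 + 27 = 58; the blank must be 58 − 58 = 0.
Row 2 has 17 + 0 + 18 + 4 + 8 + 5 = 52; the blank must be 58 − 52 = 6.
Row 7 has 6 + 27 + 5 + 22 − 8 − 10 = 42; the blank must be 58 − 42 = 16.

d = 2, c = 0, x = 6, m = 16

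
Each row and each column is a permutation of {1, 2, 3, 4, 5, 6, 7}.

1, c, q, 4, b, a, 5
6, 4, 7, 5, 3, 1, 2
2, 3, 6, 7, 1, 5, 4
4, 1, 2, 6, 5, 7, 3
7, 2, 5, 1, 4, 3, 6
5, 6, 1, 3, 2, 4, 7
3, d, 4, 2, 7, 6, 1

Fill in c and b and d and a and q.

For row 1, column 5: column 5 already has {1, 2, 3, 4, 5, 7}; that leaves 6.
At (row 7, col 2): row 7 already has {1, 2, 3, 4, 6, 7}, so the value is 5.
For row 1, column 2: column 2 already has {1, 2, 3, 4, 5, 6}; that leaves 7.
Cell (1,3): column 3 already has {1, 2, 4, 5, 6, 7} → 3.
For row 1, column 6: row 1 already has {1, 3, 4, 5, 6, 7}; that leaves 2.

c = 7, b = 6, d = 5, a = 2, q = 3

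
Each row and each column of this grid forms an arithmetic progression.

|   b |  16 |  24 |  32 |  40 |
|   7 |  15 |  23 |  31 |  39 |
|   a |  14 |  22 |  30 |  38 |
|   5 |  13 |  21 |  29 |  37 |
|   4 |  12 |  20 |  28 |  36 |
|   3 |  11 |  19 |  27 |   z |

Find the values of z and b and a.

Along each row the entries change by 8 per step; down each column they change by -1.
Row 6: from 3 at column 1, stepping by 8 to column 5 gives 35.
Row 1: from 16 at column 2, stepping by 8 to column 1 gives 8.
Row 3: from 14 at column 2, stepping by 8 to column 1 gives 6.

z = 35, b = 8, a = 6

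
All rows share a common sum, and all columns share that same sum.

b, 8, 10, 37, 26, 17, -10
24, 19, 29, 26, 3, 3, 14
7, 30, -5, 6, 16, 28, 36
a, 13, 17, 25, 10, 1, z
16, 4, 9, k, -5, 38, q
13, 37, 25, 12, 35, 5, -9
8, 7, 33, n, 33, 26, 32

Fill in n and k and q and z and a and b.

Rows 2 and 3 both sum to 118, so that's the common total.
The known cells in row 1 total 88, leaving 118 − 88 = 30 for the blank.
The known cells in column 1 total 98, leaving 118 − 98 = 20 for the blank.
The known cells in row 4 total 86, leaving 118 − 86 = 32 for the blank.
The known cells in column 7 total 95, leaving 118 − 95 = 23 for the blank.
The known cells in row 5 total 85, leaving 118 − 85 = 33 for the blank.
The known cells in row 7 total 139, leaving 118 − 139 = -21 for the blank.

n = -21, k = 33, q = 23, z = 32, a = 20, b = 30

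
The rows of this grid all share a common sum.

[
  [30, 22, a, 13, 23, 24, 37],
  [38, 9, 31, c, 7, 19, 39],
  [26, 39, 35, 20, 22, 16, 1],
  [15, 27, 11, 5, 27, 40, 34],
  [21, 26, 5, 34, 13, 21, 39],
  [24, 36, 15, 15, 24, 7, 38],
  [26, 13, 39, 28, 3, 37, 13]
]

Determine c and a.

c = 16, a = 10

Rows 4 and 7 both add up to 159, so every row sums to 159.
Row 2: 38 + 9 + 31 + 7 + 19 + 39 = 143, so the missing entry is 159 − 143 = 16.
Row 1: 30 + 22 + 13 + 23 + 24 + 37 = 149, so the missing entry is 159 − 149 = 10.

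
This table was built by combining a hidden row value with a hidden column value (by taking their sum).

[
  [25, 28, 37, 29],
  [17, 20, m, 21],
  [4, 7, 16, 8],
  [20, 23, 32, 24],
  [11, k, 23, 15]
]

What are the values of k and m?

The difference between any two rows is the same in every column — this is an addition table with the headers hidden.
Row 5 minus row 1 is 11 − 25 = -14, so its entry in column 2 is 28 + (-14) = 14.
Row 2 minus row 1 is 17 − 25 = -8, so its entry in column 3 is 37 + (-8) = 29.

k = 14, m = 29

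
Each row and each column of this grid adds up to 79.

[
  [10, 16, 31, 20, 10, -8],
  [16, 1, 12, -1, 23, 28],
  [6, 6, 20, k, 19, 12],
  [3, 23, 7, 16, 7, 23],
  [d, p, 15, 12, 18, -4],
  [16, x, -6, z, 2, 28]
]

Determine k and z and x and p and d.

k = 16, z = 16, x = 23, p = 10, d = 28

Column 1 has 10 + 16 + 6 + 3 + 16 = 51; the blank must be 79 − 51 = 28.
Row 3 has 6 + 6 + 20 + 19 + 12 = 63; the blank must be 79 − 63 = 16.
Column 4 has 20 − 1 + 16 + 16 + 12 = 63; the blank must be 79 − 63 = 16.
Row 6 has 16 − 6 + 16 + 2 + 28 = 56; the blank must be 79 − 56 = 23.
Row 5 has 28 + 15 + 12 + 18 − 4 = 69; the blank must be 79 − 69 = 10.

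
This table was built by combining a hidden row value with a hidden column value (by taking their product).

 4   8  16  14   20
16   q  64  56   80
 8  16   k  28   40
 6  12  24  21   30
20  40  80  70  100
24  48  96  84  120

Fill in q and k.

Each row is a constant multiple of every other row — this is a multiplication table with the headers hidden.
Row 2 is 56/14 = 4/1 times row 1, so its entry in column 2 is 8 × 4/1 = 32.
Row 3 is 28/14 = 2/1 times row 1, so its entry in column 3 is 16 × 2/1 = 32.

q = 32, k = 32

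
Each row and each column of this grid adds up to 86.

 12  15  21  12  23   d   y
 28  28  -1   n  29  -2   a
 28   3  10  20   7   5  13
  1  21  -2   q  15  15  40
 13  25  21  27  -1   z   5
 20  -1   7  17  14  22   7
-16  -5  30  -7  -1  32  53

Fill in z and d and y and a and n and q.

z = -4, d = 18, y = -15, a = -17, n = 21, q = -4

Row 5 has 13 + 25 + 21 + 27 − 1 + 5 = 90; the blank must be 86 − 90 = -4.
Row 4 has 1 + 21 − 2 + 15 + 15 + 40 = 90; the blank must be 86 − 90 = -4.
Column 6 has -2 + 5 + 15 − 4 + 22 + 32 = 68; the blank must be 86 − 68 = 18.
Row 1 has 12 + 15 + 21 + 12 + 23 + 18 = 101; the blank must be 86 − 101 = -15.
Column 7 has -15 + 13 + 40 + 5 + 7 + 53 = 103; the blank must be 86 − 103 = -17.
Row 2 has 28 + 28 − 1 + 29 − 2 − 17 = 65; the blank must be 86 − 65 = 21.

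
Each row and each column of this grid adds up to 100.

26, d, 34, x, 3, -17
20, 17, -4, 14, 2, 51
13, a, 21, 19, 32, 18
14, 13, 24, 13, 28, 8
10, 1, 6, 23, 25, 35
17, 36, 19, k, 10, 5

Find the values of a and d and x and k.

a = -3, d = 36, x = 18, k = 13

Row 6: 17 + 36 + 19 + 10 + 5 = 87, so its missing entry is 100 − 87 = 13.
Column 4: 14 + 19 + 13 + 23 + 13 = 82, so its missing entry is 100 − 82 = 18.
Row 1: 26 + 34 + 18 + 3 − 17 = 64, so its missing entry is 100 − 64 = 36.
Row 3: 13 + 21 + 19 + 32 + 18 = 103, so its missing entry is 100 − 103 = -3.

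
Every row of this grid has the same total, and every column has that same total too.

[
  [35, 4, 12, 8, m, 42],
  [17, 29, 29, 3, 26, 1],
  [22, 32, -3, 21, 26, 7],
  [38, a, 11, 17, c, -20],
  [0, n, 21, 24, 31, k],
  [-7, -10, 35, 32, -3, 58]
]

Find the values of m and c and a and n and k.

m = 4, c = 21, a = 38, n = 12, k = 17

Rows 2 and 3 both sum to 105, so that's the common total.
Row 1: 35 + 4 + 12 + 8 + 42 = 101, so its missing entry is 105 − 101 = 4.
Column 5: 4 + 26 + 26 + 31 − 3 = 84, so its missing entry is 105 − 84 = 21.
Row 4: 38 + 11 + 17 + 21 − 20 = 67, so its missing entry is 105 − 67 = 38.
Column 6: 42 + 1 + 7 − 20 + 58 = 88, so its missing entry is 105 − 88 = 17.
Row 5: 0 + 21 + 24 + 31 + 17 = 93, so its missing entry is 105 − 93 = 12.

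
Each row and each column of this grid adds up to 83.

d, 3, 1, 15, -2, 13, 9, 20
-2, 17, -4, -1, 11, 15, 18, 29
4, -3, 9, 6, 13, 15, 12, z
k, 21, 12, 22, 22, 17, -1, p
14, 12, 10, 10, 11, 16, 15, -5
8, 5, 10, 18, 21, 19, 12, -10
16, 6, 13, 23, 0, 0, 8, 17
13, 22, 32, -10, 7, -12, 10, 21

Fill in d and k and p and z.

d = 24, k = 6, p = -16, z = 27

Row 3 has 4 − 3 + 9 + 6 + 13 + 15 + 12 = 56; the blank must be 83 − 56 = 27.
Column 8 has 20 + 29 + 27 − 5 − 10 + 17 + 21 = 99; the blank must be 83 − 99 = -16.
Row 4 has 21 + 12 + 22 + 22 + 17 − 1 − 16 = 77; the blank must be 83 − 77 = 6.
Row 1 has 3 + 1 + 15 − 2 + 13 + 9 + 20 = 59; the blank must be 83 − 59 = 24.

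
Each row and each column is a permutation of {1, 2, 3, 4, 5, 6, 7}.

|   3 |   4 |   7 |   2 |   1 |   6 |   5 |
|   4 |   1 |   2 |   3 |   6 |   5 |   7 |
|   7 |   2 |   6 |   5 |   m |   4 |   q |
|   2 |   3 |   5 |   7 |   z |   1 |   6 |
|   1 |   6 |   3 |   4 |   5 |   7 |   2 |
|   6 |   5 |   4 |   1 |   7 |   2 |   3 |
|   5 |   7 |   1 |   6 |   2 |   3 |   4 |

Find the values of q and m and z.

q = 1, m = 3, z = 4

At (row 3, col 7): column 7 already has {2, 3, 4, 5, 6, 7}, so the value is 1.
For row 3, column 5: row 3 already has {1, 2, 4, 5, 6, 7}; that leaves 3.
Cell (4,5): row 4 already has {1, 2, 3, 5, 6, 7} → 4.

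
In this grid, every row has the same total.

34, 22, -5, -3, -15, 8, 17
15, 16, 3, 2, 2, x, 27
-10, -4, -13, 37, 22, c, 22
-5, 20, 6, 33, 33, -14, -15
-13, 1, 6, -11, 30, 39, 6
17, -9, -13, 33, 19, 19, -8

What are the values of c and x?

c = 4, x = -7

The complete rows each total 58.
Row 3 is missing 58 − 54 = 4 (since -10 − 4 − 13 + 37 + 22 + 22 = 54).
Row 2 is missing 58 − 65 = -7 (since 15 + 16 + 3 + 2 + 2 + 27 = 65).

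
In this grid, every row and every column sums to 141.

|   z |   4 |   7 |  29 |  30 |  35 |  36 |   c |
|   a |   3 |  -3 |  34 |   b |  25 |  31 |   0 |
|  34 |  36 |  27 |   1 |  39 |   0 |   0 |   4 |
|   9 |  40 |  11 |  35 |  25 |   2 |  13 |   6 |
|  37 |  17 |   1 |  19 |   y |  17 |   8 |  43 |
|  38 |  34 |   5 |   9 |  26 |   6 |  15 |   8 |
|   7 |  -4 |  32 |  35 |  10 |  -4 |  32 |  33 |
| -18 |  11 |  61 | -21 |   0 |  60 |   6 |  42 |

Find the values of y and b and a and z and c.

The known cells in row 5 total 142, leaving 141 − 142 = -1 for the blank.
The known cells in column 8 total 136, leaving 141 − 136 = 5 for the blank.
The known cells in row 1 total 146, leaving 141 − 146 = -5 for the blank.
The known cells in column 5 total 129, leaving 141 − 129 = 12 for the blank.
The known cells in row 2 total 102, leaving 141 − 102 = 39 for the blank.

y = -1, b = 12, a = 39, z = -5, c = 5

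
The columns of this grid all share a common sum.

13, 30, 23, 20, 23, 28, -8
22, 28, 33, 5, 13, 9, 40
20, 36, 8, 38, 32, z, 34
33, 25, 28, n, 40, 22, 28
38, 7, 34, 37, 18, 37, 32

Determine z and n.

z = 30, n = 26

The complete columns each total 126.
Column 6 is missing 126 − 96 = 30 (since 28 + 9 + 22 + 37 = 96).
Column 4 is missing 126 − 100 = 26 (since 20 + 5 + 38 + 37 = 100).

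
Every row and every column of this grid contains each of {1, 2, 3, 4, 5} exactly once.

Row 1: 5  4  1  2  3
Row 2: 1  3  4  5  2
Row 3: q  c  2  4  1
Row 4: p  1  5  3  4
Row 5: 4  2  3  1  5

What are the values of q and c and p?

At (row 3, col 2): column 2 already has {1, 2, 3, 4}, so the value is 5.
For row 3, column 1: row 3 already has {1, 2, 4, 5}; that leaves 3.
At (row 4, col 1): row 4 already has {1, 3, 4, 5}, so the value is 2.

q = 3, c = 5, p = 2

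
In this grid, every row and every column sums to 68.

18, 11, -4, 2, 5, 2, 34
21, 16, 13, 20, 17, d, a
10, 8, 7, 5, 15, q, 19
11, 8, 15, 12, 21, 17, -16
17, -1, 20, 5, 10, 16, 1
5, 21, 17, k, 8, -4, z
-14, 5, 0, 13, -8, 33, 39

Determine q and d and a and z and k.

q = 4, d = 0, a = -19, z = 10, k = 11

Column 4: 2 + 20 + 5 + 12 + 5 + 13 = 57, so its missing entry is 68 − 57 = 11.
Row 6: 5 + 21 + 17 + 11 + 8 − 4 = 58, so its missing entry is 68 − 58 = 10.
Column 7: 34 + 19 − 16 + 1 + 10 + 39 = 87, so its missing entry is 68 − 87 = -19.
Row 2: 21 + 16 + 13 + 20 + 17 − 19 = 68, so its missing entry is 68 − 68 = 0.
Row 3: 10 + 8 + 7 + 5 + 15 + 19 = 64, so its missing entry is 68 − 64 = 4.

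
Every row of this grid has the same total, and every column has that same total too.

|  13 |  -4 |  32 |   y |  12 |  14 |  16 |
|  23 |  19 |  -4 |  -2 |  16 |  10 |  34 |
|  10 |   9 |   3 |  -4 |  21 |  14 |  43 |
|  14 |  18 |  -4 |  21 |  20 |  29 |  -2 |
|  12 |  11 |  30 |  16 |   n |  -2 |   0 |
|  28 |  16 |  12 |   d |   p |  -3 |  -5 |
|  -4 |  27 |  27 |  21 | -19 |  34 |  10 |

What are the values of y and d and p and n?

Rows 2 and 3 both sum to 96, so that's the common total.
Row 1 has 13 − 4 + 32 + 12 + 14 + 16 = 83; the blank must be 96 − 83 = 13.
Column 4 has 13 − 2 − 4 + 21 + 16 + 21 = 65; the blank must be 96 − 65 = 31.
Row 6 has 28 + 16 + 12 + 31 − 3 − 5 = 79; the blank must be 96 − 79 = 17.
Row 5 has 12 + 11 + 30 + 16 − 2 + 0 = 67; the blank must be 96 − 67 = 29.

y = 13, d = 31, p = 17, n = 29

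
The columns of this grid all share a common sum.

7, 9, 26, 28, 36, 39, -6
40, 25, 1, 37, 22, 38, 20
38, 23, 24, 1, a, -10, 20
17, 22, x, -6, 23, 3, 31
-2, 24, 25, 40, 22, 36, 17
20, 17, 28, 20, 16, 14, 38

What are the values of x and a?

x = 16, a = 1

Column 2 sums to 120 and so does column 7; that's the common total.
In column 3 the known cells total 104, leaving 120 − 104 = 16.
In column 5 the known cells total 119, leaving 120 − 119 = 1.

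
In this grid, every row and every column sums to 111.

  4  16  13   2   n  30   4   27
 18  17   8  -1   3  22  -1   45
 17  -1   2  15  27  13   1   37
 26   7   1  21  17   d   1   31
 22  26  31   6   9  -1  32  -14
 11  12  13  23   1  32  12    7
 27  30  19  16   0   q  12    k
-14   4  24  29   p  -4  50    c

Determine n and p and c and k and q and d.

n = 15, p = 39, c = -17, k = -5, q = 12, d = 7

The known cells in row 1 total 96, leaving 111 − 96 = 15 for the blank.
The known cells in column 5 total 72, leaving 111 − 72 = 39 for the blank.
The known cells in row 8 total 128, leaving 111 − 128 = -17 for the blank.
The known cells in column 8 total 116, leaving 111 − 116 = -5 for the blank.
The known cells in row 7 total 99, leaving 111 − 99 = 12 for the blank.
The known cells in row 4 total 104, leaving 111 − 104 = 7 for the blank.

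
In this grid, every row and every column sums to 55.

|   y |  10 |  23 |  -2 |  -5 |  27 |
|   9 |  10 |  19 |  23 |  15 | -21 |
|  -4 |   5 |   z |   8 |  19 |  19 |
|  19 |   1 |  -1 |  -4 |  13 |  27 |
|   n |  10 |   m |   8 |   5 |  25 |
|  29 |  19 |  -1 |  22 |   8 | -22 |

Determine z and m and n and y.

Row 1 has 10 + 23 − 2 − 5 + 27 = 53; the blank must be 55 − 53 = 2.
Column 1 has 2 + 9 − 4 + 19 + 29 = 55; the blank must be 55 − 55 = 0.
Row 5 has 0 + 10 + 8 + 5 + 25 = 48; the blank must be 55 − 48 = 7.
Row 3 has -4 + 5 + 8 + 19 + 19 = 47; the blank must be 55 − 47 = 8.

z = 8, m = 7, n = 0, y = 2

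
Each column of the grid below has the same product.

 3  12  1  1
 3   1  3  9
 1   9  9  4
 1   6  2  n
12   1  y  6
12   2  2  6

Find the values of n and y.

Columns 1 and 2 each multiply to 1296, so every column has product 1296.
Column 4: 1×9×4×6×6 = 1296, so the missing entry is 1296 ÷ 1296 = 1.
Column 3: 1×3×9×2×2 = 108, so the missing entry is 1296 ÷ 108 = 12.

n = 1, y = 12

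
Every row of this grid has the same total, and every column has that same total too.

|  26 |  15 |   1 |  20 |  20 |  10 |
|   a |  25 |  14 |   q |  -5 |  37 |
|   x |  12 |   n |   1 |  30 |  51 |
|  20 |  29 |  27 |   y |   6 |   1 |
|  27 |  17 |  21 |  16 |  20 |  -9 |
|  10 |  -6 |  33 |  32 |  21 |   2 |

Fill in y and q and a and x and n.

y = 9, q = 14, a = 7, x = 2, n = -4

Rows 1 and 5 both sum to 92, so that's the common total.
Row 4 has 20 + 29 + 27 + 6 + 1 = 83; the blank must be 92 − 83 = 9.
Column 3 has 1 + 14 + 27 + 21 + 33 = 96; the blank must be 92 − 96 = -4.
Row 3 has 12 − 4 + 1 + 30 + 51 = 90; the blank must be 92 − 90 = 2.
Column 1 has 26 + 2 + 20 + 27 + 10 = 85; the blank must be 92 − 85 = 7.
Row 2 has 7 + 25 + 14 − 5 + 37 = 78; the blank must be 92 − 78 = 14.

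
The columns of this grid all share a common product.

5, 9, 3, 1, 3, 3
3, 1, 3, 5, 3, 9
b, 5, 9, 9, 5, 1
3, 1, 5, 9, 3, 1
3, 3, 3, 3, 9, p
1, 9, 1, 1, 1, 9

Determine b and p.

b = 9, p = 5

Columns 2 and 4 each multiply to 1215, so every column has product 1215.
Column 1: 5×3×3×3×1 = 135, so the missing entry is 1215 ÷ 135 = 9.
Column 6: 3×9×1×1×9 = 243, so the missing entry is 1215 ÷ 243 = 5.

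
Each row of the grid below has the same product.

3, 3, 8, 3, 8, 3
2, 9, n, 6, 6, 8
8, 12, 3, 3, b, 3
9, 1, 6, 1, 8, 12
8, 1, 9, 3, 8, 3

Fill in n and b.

Rows 1 and 5 each multiply to 5184, so every row has product 5184.
Row 2: 2×9×6×6×8 = 5184, so the missing entry is 5184 ÷ 5184 = 1.
Row 3: 8×12×3×3×3 = 2592, so the missing entry is 5184 ÷ 2592 = 2.

n = 1, b = 2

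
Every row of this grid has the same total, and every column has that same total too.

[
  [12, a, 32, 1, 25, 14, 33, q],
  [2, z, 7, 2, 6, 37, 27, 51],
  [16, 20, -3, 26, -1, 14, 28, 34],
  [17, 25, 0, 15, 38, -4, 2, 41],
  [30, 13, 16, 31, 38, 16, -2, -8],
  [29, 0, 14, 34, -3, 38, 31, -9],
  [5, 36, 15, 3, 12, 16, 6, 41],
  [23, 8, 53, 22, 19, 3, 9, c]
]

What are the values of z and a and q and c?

Rows 3 and 4 both sum to 134, so that's the common total.
The known cells in row 2 total 132, leaving 134 − 132 = 2 for the blank.
The known cells in column 2 total 104, leaving 134 − 104 = 30 for the blank.
The known cells in row 1 total 147, leaving 134 − 147 = -13 for the blank.
The known cells in row 8 total 137, leaving 134 − 137 = -3 for the blank.

z = 2, a = 30, q = -13, c = -3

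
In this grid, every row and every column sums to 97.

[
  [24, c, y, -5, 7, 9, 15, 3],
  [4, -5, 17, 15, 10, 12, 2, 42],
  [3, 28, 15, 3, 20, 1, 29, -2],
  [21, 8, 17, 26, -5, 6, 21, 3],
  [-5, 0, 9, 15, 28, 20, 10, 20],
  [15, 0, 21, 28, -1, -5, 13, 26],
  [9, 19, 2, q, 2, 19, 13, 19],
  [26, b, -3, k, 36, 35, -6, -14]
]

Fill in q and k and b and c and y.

q = 14, k = 1, b = 22, c = 25, y = 19

The known cells in column 3 total 78, leaving 97 − 78 = 19 for the blank.
The known cells in row 1 total 72, leaving 97 − 72 = 25 for the blank.
The known cells in column 2 total 75, leaving 97 − 75 = 22 for the blank.
The known cells in row 8 total 96, leaving 97 − 96 = 1 for the blank.
The known cells in row 7 total 83, leaving 97 − 83 = 14 for the blank.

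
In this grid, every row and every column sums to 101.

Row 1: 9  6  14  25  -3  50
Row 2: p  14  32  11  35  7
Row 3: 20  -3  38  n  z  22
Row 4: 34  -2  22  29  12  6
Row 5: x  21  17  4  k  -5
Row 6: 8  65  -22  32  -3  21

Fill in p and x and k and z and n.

p = 2, x = 28, k = 36, z = 24, n = 0

Column 4 has 25 + 11 + 29 + 4 + 32 = 101; the blank must be 101 − 101 = 0.
Row 3 has 20 − 3 + 38 + 0 + 22 = 77; the blank must be 101 − 77 = 24.
Column 5 has -3 + 35 + 24 + 12 − 3 = 65; the blank must be 101 − 65 = 36.
Row 5 has 21 + 17 + 4 + 36 − 5 = 73; the blank must be 101 − 73 = 28.
Row 2 has 14 + 32 + 11 + 35 + 7 = 99; the blank must be 101 − 99 = 2.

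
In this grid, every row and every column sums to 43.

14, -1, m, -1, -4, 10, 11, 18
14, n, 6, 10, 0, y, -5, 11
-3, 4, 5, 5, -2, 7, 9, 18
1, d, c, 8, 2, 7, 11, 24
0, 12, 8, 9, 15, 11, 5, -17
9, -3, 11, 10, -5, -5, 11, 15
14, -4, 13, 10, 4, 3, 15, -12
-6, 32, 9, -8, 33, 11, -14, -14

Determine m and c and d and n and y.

Column 6 has 10 + 7 + 7 + 11 − 5 + 3 + 11 = 44; the blank must be 43 − 44 = -1.
Row 2 has 14 + 6 + 10 + 0 − 1 − 5 + 11 = 35; the blank must be 43 − 35 = 8.
Column 2 has -1 + 8 + 4 + 12 − 3 − 4 + 32 = 48; the blank must be 43 − 48 = -5.
Row 1 has 14 − 1 − 1 − 4 + 10 + 11 + 18 = 47; the blank must be 43 − 47 = -4.
Row 4 has 1 − 5 + 8 + 2 + 7 + 11 + 24 = 48; the blank must be 43 − 48 = -5.

m = -4, c = -5, d = -5, n = 8, y = -1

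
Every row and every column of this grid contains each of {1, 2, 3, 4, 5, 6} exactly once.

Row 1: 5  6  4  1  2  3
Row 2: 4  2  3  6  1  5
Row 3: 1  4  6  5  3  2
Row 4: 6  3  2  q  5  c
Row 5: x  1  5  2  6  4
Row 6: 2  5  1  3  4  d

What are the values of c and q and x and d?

For row 5, column 1: row 5 already has {1, 2, 4, 5, 6}; that leaves 3.
For row 4, column 4: column 4 already has {1, 2, 3, 5, 6}; that leaves 4.
For row 4, column 6: row 4 already has {2, 3, 4, 5, 6}; that leaves 1.
Cell (6,6): row 6 already has {1, 2, 3, 4, 5} → 6.

c = 1, q = 4, x = 3, d = 6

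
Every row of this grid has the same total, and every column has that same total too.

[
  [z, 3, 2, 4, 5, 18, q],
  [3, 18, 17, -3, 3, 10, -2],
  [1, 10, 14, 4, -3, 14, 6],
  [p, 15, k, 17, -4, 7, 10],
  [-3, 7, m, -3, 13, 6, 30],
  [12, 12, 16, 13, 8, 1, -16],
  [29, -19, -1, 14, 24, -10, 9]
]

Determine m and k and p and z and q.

m = -4, k = 2, p = -1, z = 5, q = 9

Rows 2 and 3 both sum to 46, so that's the common total.
Row 5: -3 + 7 − 3 + 13 + 6 + 30 = 50, so its missing entry is 46 − 50 = -4.
Column 7: -2 + 6 + 10 + 30 − 16 + 9 = 37, so its missing entry is 46 − 37 = 9.
Row 1: 3 + 2 + 4 + 5 + 18 + 9 = 41, so its missing entry is 46 − 41 = 5.
Column 1: 5 + 3 + 1 − 3 + 12 + 29 = 47, so its missing entry is 46 − 47 = -1.
Row 4: -1 + 15 + 17 − 4 + 7 + 10 = 44, so its missing entry is 46 − 44 = 2.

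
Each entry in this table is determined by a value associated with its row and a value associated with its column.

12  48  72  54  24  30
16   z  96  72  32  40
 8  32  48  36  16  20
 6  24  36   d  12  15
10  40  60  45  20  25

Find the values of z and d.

z = 64, d = 27

Each row is a constant multiple of every other row — this is a multiplication table with the headers hidden.
Row 2 is 96/72 = 4/3 times row 1, so its entry in column 2 is 48 × 4/3 = 64.
Row 4 is 36/72 = 1/2 times row 1, so its entry in column 4 is 54 × 1/2 = 27.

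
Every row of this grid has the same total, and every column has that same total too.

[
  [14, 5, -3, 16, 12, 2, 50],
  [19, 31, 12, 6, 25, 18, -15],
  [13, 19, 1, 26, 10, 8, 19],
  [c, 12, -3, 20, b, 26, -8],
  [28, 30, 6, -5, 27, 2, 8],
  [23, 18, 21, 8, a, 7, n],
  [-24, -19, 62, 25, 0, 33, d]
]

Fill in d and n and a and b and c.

Rows 1 and 2 both sum to 96, so that's the common total.
Column 1: 14 + 19 + 13 + 28 + 23 − 24 = 73, so its missing entry is 96 − 73 = 23.
Row 4: 23 + 12 − 3 + 20 + 26 − 8 = 70, so its missing entry is 96 − 70 = 26.
Column 5: 12 + 25 + 10 + 26 + 27 + 0 = 100, so its missing entry is 96 − 100 = -4.
Row 6: 23 + 18 + 21 + 8 − 4 + 7 = 73, so its missing entry is 96 − 73 = 23.
Row 7: -24 − 19 + 62 + 25 + 0 + 33 = 77, so its missing entry is 96 − 77 = 19.

d = 19, n = 23, a = -4, b = 26, c = 23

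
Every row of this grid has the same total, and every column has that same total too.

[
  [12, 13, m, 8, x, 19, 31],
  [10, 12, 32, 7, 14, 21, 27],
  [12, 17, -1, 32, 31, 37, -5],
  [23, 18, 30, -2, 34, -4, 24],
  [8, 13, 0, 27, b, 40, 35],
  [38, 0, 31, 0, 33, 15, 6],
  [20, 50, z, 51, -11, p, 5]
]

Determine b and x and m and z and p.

b = 0, x = 22, m = 18, z = 13, p = -5

Rows 2 and 3 both sum to 123, so that's the common total.
The known cells in row 5 total 123, leaving 123 − 123 = 0 for the blank.
The known cells in column 5 total 101, leaving 123 − 101 = 22 for the blank.
The known cells in column 6 total 128, leaving 123 − 128 = -5 for the blank.
The known cells in row 7 total 110, leaving 123 − 110 = 13 for the blank.
The known cells in row 1 total 105, leaving 123 − 105 = 18 for the blank.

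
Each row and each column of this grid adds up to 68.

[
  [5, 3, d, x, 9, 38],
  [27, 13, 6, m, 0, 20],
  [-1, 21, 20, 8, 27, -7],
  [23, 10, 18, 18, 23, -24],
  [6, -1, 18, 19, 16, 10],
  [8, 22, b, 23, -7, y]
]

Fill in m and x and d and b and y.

The known cells in column 6 total 37, leaving 68 − 37 = 31 for the blank.
The known cells in row 2 total 66, leaving 68 − 66 = 2 for the blank.
The known cells in column 4 total 70, leaving 68 − 70 = -2 for the blank.
The known cells in row 1 total 53, leaving 68 − 53 = 15 for the blank.
The known cells in row 6 total 77, leaving 68 − 77 = -9 for the blank.

m = 2, x = -2, d = 15, b = -9, y = 31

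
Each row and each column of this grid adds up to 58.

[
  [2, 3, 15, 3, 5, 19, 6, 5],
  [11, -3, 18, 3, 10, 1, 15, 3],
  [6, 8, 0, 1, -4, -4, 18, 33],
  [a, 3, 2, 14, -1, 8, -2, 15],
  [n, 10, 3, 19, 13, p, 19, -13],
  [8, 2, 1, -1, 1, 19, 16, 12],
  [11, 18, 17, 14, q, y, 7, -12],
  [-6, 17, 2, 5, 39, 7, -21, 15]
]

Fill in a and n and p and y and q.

Column 5 has 5 + 10 − 4 − 1 + 13 + 1 + 39 = 63; the blank must be 58 − 63 = -5.
Row 7 has 11 + 18 + 17 + 14 − 5 + 7 − 12 = 50; the blank must be 58 − 50 = 8.
Row 4 has 3 + 2 + 14 − 1 + 8 − 2 + 15 = 39; the blank must be 58 − 39 = 19.
Column 1 has 2 + 11 + 6 + 19 + 8 + 11 − 6 = 51; the blank must be 58 − 51 = 7.
Row 5 has 7 + 10 + 3 + 19 + 13 + 19 − 13 = 58; the blank must be 58 − 58 = 0.

a = 19, n = 7, p = 0, y = 8, q = -5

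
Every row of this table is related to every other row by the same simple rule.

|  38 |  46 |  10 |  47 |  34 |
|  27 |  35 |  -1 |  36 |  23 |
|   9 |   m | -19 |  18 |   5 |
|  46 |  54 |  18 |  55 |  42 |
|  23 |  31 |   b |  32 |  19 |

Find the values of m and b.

The difference between any two rows is the same in every column — this is an addition table with the headers hidden.
Row 3 minus row 1 is 18 − 47 = -29, so its entry in column 2 is 46 + (-29) = 17.
Row 5 minus row 1 is 32 − 47 = -15, so its entry in column 3 is 10 + (-15) = -5.

m = 17, b = -5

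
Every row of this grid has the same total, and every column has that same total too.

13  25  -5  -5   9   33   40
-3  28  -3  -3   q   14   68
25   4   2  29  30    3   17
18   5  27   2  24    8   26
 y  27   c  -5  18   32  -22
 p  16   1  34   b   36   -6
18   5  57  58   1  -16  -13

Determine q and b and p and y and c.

Rows 1 and 3 both sum to 110, so that's the common total.
The known cells in column 3 total 79, leaving 110 − 79 = 31 for the blank.
The known cells in row 5 total 81, leaving 110 − 81 = 29 for the blank.
The known cells in row 2 total 101, leaving 110 − 101 = 9 for the blank.
The known cells in column 5 total 91, leaving 110 − 91 = 19 for the blank.
The known cells in row 6 total 100, leaving 110 − 100 = 10 for the blank.

q = 9, b = 19, p = 10, y = 29, c = 31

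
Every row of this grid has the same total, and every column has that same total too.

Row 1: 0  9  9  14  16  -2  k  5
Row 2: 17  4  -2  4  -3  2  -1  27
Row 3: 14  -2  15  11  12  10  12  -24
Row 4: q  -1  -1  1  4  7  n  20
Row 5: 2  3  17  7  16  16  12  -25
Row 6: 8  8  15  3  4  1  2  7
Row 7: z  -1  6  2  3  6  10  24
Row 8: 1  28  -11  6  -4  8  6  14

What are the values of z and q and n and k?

z = -2, q = 8, n = 10, k = -3

Rows 2 and 3 both sum to 48, so that's the common total.
The known cells in row 1 total 51, leaving 48 − 51 = -3 for the blank.
The known cells in column 7 total 38, leaving 48 − 38 = 10 for the blank.
The known cells in row 4 total 40, leaving 48 − 40 = 8 for the blank.
The known cells in row 7 total 50, leaving 48 − 50 = -2 for the blank.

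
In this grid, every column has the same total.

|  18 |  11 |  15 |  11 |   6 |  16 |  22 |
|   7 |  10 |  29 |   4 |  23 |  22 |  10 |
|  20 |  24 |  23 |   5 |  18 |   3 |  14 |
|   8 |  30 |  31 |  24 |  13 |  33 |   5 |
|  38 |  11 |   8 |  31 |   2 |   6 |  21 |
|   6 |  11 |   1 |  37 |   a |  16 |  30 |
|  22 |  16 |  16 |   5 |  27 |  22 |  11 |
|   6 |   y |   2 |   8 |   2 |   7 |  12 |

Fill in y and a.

y = 12, a = 34

Column 6 sums to 125 and so does column 7; that's the common total.
In column 2 the known cells total 113, leaving 125 − 113 = 12.
In column 5 the known cells total 91, leaving 125 − 91 = 34.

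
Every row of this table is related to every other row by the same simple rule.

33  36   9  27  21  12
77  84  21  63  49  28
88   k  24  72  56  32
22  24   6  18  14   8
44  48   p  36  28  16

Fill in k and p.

k = 96, p = 12

Each row is a constant multiple of every other row — this is a multiplication table with the headers hidden.
Row 3 is 88/33 = 8/3 times row 1, so its entry in column 2 is 36 × 8/3 = 96.
Row 5 is 44/33 = 4/3 times row 1, so its entry in column 3 is 9 × 4/3 = 12.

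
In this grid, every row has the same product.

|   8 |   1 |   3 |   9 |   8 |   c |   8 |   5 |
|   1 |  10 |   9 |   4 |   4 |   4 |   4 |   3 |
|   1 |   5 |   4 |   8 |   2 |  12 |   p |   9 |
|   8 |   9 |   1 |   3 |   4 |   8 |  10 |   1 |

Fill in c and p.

Rows 2 and 4 each multiply to 69120, so every row has product 69120.
Row 1: 8×1×3×9×8×8×5 = 69120, so the missing entry is 69120 ÷ 69120 = 1.
Row 3: 1×5×4×8×2×12×9 = 34560, so the missing entry is 69120 ÷ 34560 = 2.

c = 1, p = 2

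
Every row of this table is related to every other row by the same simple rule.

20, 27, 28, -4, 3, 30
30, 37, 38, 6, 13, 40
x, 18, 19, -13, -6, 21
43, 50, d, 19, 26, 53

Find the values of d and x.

The difference between any two rows is the same in every column — this is an addition table with the headers hidden.
Row 4 minus row 1 is 19 − (-4) = 23, so its entry in column 3 is 28 + 23 = 51.
Row 3 minus row 1 is -13 − (-4) = -9, so its entry in column 1 is 20 + (-9) = 11.

d = 51, x = 11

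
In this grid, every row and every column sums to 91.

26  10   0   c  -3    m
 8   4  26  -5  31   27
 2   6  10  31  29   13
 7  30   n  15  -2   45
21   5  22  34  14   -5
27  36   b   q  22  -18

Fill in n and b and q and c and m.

Column 6: 27 + 13 + 45 − 5 − 18 = 62, so its missing entry is 91 − 62 = 29.
Row 1: 26 + 10 + 0 − 3 + 29 = 62, so its missing entry is 91 − 62 = 29.
Column 4: 29 − 5 + 31 + 15 + 34 = 104, so its missing entry is 91 − 104 = -13.
Row 4: 7 + 30 + 15 − 2 + 45 = 95, so its missing entry is 91 − 95 = -4.
Row 6: 27 + 36 − 13 + 22 − 18 = 54, so its missing entry is 91 − 54 = 37.

n = -4, b = 37, q = -13, c = 29, m = 29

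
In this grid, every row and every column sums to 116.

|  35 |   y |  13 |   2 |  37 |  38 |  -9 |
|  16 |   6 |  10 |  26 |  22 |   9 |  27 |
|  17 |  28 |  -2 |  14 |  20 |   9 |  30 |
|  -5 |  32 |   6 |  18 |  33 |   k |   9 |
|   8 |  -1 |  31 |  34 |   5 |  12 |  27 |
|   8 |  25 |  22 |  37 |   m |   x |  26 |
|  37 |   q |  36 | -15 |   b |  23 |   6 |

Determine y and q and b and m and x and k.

y = 0, q = 26, b = 3, m = -4, x = 2, k = 23

Row 1 has 35 + 13 + 2 + 37 + 38 − 9 = 116; the blank must be 116 − 116 = 0.
Column 2 has 0 + 6 + 28 + 32 − 1 + 25 = 90; the blank must be 116 − 90 = 26.
Row 7 has 37 + 26 + 36 − 15 + 23 + 6 = 113; the blank must be 116 − 113 = 3.
Column 5 has 37 + 22 + 20 + 33 + 5 + 3 = 120; the blank must be 116 − 120 = -4.
Row 6 has 8 + 25 + 22 + 37 − 4 + 26 = 114; the blank must be 116 − 114 = 2.
Row 4 has -5 + 32 + 6 + 18 + 33 + 9 = 93; the blank must be 116 − 93 = 23.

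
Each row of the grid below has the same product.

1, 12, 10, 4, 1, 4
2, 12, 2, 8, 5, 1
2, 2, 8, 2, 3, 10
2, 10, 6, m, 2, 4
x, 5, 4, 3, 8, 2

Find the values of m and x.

m = 2, x = 2

Rows 1 and 3 each multiply to 1920, so every row has product 1920.
Row 4: 2×10×6×2×4 = 960, so the missing entry is 1920 ÷ 960 = 2.
Row 5: 5×4×3×8×2 = 960, so the missing entry is 1920 ÷ 960 = 2.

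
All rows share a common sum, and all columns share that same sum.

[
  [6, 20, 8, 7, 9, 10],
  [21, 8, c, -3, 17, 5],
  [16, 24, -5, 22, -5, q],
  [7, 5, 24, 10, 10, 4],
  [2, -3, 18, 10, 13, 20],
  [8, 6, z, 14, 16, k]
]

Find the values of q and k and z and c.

q = 8, k = 13, z = 3, c = 12

Rows 1 and 4 both sum to 60, so that's the common total.
Row 2: 21 + 8 − 3 + 17 + 5 = 48, so its missing entry is 60 − 48 = 12.
Column 3: 8 + 12 − 5 + 24 + 18 = 57, so its missing entry is 60 − 57 = 3.
Row 3: 16 + 24 − 5 + 22 − 5 = 52, so its missing entry is 60 − 52 = 8.
Row 6: 8 + 6 + 3 + 14 + 16 = 47, so its missing entry is 60 − 47 = 13.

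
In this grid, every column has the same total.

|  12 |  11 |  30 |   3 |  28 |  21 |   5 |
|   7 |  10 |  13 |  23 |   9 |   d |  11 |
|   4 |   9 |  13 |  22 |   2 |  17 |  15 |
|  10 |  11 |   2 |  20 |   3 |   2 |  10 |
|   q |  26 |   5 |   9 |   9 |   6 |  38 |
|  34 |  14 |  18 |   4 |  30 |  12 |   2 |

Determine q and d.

q = 14, d = 23

Columns 4 and 5 both add up to 81, so every column sums to 81.
Column 1: 12 + 7 + 4 + 10 + 34 = 67, so the missing entry is 81 − 67 = 14.
Column 6: 21 + 17 + 2 + 6 + 12 = 58, so the missing entry is 81 − 58 = 23.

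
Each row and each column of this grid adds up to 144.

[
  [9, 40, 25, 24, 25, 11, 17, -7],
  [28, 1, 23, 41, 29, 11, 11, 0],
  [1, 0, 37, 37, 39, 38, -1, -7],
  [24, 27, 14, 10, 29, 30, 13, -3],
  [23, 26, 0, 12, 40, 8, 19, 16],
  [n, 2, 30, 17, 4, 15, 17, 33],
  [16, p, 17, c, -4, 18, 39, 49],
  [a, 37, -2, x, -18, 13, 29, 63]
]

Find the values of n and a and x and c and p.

The known cells in column 2 total 133, leaving 144 − 133 = 11 for the blank.
The known cells in row 6 total 118, leaving 144 − 118 = 26 for the blank.
The known cells in column 1 total 127, leaving 144 − 127 = 17 for the blank.
The known cells in row 8 total 139, leaving 144 − 139 = 5 for the blank.
The known cells in row 7 total 146, leaving 144 − 146 = -2 for the blank.

n = 26, a = 17, x = 5, c = -2, p = 11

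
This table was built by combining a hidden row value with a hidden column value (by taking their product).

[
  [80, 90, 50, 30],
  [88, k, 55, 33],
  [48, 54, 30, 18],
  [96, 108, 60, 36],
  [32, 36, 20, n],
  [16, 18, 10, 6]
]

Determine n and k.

Each row is a constant multiple of every other row — this is a multiplication table with the headers hidden.
Row 5 is 32/80 = 2/5 times row 1, so its entry in column 4 is 30 × 2/5 = 12.
Row 2 is 88/80 = 11/10 times row 1, so its entry in column 2 is 90 × 11/10 = 99.

n = 12, k = 99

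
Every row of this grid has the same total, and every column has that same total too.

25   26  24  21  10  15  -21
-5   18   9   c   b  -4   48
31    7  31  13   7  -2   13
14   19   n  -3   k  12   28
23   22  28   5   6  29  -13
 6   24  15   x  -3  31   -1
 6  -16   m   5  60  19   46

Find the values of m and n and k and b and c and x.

m = -20, n = 13, k = 17, b = 3, c = 31, x = 28

Rows 1 and 3 both sum to 100, so that's the common total.
The known cells in row 7 total 120, leaving 100 − 120 = -20 for the blank.
The known cells in row 6 total 72, leaving 100 − 72 = 28 for the blank.
The known cells in column 3 total 87, leaving 100 − 87 = 13 for the blank.
The known cells in row 4 total 83, leaving 100 − 83 = 17 for the blank.
The known cells in column 5 total 97, leaving 100 − 97 = 3 for the blank.
The known cells in row 2 total 69, leaving 100 − 69 = 31 for the blank.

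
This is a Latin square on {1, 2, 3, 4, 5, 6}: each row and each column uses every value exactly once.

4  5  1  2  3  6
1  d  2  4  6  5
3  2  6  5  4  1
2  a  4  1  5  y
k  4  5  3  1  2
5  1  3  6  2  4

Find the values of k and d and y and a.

For row 2, column 2: row 2 already has {1, 2, 4, 5, 6}; that leaves 3.
At (row 4, col 2): column 2 already has {1, 2, 3, 4, 5}, so the value is 6.
For row 5, column 1: row 5 already has {1, 2, 3, 4, 5}; that leaves 6.
For row 4, column 6: row 4 already has {1, 2, 4, 5, 6}; that leaves 3.

k = 6, d = 3, y = 3, a = 6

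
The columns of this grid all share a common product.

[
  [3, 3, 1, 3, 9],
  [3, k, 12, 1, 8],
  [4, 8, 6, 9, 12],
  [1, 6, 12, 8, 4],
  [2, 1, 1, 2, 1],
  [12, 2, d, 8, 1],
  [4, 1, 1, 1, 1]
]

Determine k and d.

k = 12, d = 4

Columns 1 and 4 each multiply to 3456, so every column has product 3456.
Column 2: 3×8×6×1×2×1 = 288, so the missing entry is 3456 ÷ 288 = 12.
Column 3: 1×12×6×12×1×1 = 864, so the missing entry is 3456 ÷ 864 = 4.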